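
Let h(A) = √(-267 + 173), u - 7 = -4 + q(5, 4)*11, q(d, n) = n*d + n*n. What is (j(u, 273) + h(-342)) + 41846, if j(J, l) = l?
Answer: 42119 + I*√94 ≈ 42119.0 + 9.6954*I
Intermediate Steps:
q(d, n) = n² + d*n (q(d, n) = d*n + n² = n² + d*n)
u = 399 (u = 7 + (-4 + (4*(5 + 4))*11) = 7 + (-4 + (4*9)*11) = 7 + (-4 + 36*11) = 7 + (-4 + 396) = 7 + 392 = 399)
h(A) = I*√94 (h(A) = √(-94) = I*√94)
(j(u, 273) + h(-342)) + 41846 = (273 + I*√94) + 41846 = 42119 + I*√94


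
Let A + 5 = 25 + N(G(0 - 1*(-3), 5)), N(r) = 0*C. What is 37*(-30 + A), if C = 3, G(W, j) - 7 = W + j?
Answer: -370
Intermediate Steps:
G(W, j) = 7 + W + j (G(W, j) = 7 + (W + j) = 7 + W + j)
N(r) = 0 (N(r) = 0*3 = 0)
A = 20 (A = -5 + (25 + 0) = -5 + 25 = 20)
37*(-30 + A) = 37*(-30 + 20) = 37*(-10) = -370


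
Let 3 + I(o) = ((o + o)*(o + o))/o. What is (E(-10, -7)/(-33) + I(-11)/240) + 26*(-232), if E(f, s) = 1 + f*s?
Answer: -15930677/2640 ≈ -6034.3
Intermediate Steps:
I(o) = -3 + 4*o (I(o) = -3 + ((o + o)*(o + o))/o = -3 + ((2*o)*(2*o))/o = -3 + (4*o²)/o = -3 + 4*o)
(E(-10, -7)/(-33) + I(-11)/240) + 26*(-232) = ((1 - 10*(-7))/(-33) + (-3 + 4*(-11))/240) + 26*(-232) = ((1 + 70)*(-1/33) + (-3 - 44)*(1/240)) - 6032 = (71*(-1/33) - 47*1/240) - 6032 = (-71/33 - 47/240) - 6032 = -6197/2640 - 6032 = -15930677/2640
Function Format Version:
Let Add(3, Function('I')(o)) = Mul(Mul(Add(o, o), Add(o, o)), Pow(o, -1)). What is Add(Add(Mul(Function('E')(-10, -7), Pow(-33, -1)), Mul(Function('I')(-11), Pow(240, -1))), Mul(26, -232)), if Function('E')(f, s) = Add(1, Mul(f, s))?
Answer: Rational(-15930677, 2640) ≈ -6034.3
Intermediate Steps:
Function('I')(o) = Add(-3, Mul(4, o)) (Function('I')(o) = Add(-3, Mul(Mul(Add(o, o), Add(o, o)), Pow(o, -1))) = Add(-3, Mul(Mul(Mul(2, o), Mul(2, o)), Pow(o, -1))) = Add(-3, Mul(Mul(4, Pow(o, 2)), Pow(o, -1))) = Add(-3, Mul(4, o)))
Add(Add(Mul(Function('E')(-10, -7), Pow(-33, -1)), Mul(Function('I')(-11), Pow(240, -1))), Mul(26, -232)) = Add(Add(Mul(Add(1, Mul(-10, -7)), Pow(-33, -1)), Mul(Add(-3, Mul(4, -11)), Pow(240, -1))), Mul(26, -232)) = Add(Add(Mul(Add(1, 70), Rational(-1, 33)), Mul(Add(-3, -44), Rational(1, 240))), -6032) = Add(Add(Mul(71, Rational(-1, 33)), Mul(-47, Rational(1, 240))), -6032) = Add(Add(Rational(-71, 33), Rational(-47, 240)), -6032) = Add(Rational(-6197, 2640), -6032) = Rational(-15930677, 2640)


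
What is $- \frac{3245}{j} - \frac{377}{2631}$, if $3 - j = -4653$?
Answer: $- \frac{3430969}{4083312} \approx -0.84024$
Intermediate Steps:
$j = 4656$ ($j = 3 - -4653 = 3 + 4653 = 4656$)
$- \frac{3245}{j} - \frac{377}{2631} = - \frac{3245}{4656} - \frac{377}{2631} = - \frac{3430969}{4083312}$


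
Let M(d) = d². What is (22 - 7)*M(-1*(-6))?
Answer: 540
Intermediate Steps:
(22 - 7)*M(-1*(-6)) = (22 - 7)*(-1*(-6))² = 15*6² = 15*36 = 540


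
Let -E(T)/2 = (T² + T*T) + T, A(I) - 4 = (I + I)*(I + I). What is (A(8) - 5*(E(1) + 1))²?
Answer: 81225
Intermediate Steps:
A(I) = 4 + 4*I² (A(I) = 4 + (I + I)*(I + I) = 4 + (2*I)*(2*I) = 4 + 4*I²)
E(T) = -4*T² - 2*T (E(T) = -2*((T² + T*T) + T) = -2*((T² + T²) + T) = -2*(2*T² + T) = -2*(T + 2*T²) = -4*T² - 2*T)
(A(8) - 5*(E(1) + 1))² = ((4 + 4*8²) - 5*(-2*1*(1 + 2*1) + 1))² = ((4 + 4*64) - 5*(-2*1*(1 + 2) + 1))² = ((4 + 256) - 5*(-2*1*3 + 1))² = (260 - 5*(-6 + 1))² = (260 - 5*(-5))² = (260 + 25)² = 285² = 81225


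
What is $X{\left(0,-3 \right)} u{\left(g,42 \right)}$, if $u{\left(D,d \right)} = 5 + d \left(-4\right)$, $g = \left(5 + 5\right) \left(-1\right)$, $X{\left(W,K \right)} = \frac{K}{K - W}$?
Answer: $-163$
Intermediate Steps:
$g = -10$ ($g = 10 \left(-1\right) = -10$)
$u{\left(D,d \right)} = 5 - 4 d$
$X{\left(0,-3 \right)} u{\left(g,42 \right)} = - \frac{3}{-3 - 0} \left(5 - 168\right) = - \frac{3}{-3 + 0} \left(5 - 168\right) = - \frac{3}{-3} \left(-163\right) = \left(-3\right) \left(- \frac{1}{3}\right) \left(-163\right) = 1 \left(-163\right) = -163$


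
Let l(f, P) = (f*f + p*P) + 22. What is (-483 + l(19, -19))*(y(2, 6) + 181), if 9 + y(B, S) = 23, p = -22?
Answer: 62010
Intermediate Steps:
y(B, S) = 14 (y(B, S) = -9 + 23 = 14)
l(f, P) = 22 + f² - 22*P (l(f, P) = (f*f - 22*P) + 22 = (f² - 22*P) + 22 = 22 + f² - 22*P)
(-483 + l(19, -19))*(y(2, 6) + 181) = (-483 + (22 + 19² - 22*(-19)))*(14 + 181) = (-483 + (22 + 361 + 418))*195 = (-483 + 801)*195 = 318*195 = 62010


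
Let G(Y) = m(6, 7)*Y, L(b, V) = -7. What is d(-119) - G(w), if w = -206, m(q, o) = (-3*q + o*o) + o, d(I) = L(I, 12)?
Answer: 7821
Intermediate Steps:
d(I) = -7
m(q, o) = o + o² - 3*q (m(q, o) = (-3*q + o²) + o = (o² - 3*q) + o = o + o² - 3*q)
G(Y) = 38*Y (G(Y) = (7 + 7² - 3*6)*Y = (7 + 49 - 18)*Y = 38*Y)
d(-119) - G(w) = -7 - 38*(-206) = -7 - 1*(-7828) = -7 + 7828 = 7821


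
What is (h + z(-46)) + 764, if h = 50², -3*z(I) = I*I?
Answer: 7676/3 ≈ 2558.7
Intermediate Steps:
z(I) = -I²/3 (z(I) = -I*I/3 = -I²/3)
h = 2500
(h + z(-46)) + 764 = (2500 - ⅓*(-46)²) + 764 = (2500 - ⅓*2116) + 764 = (2500 - 2116/3) + 764 = 5384/3 + 764 = 7676/3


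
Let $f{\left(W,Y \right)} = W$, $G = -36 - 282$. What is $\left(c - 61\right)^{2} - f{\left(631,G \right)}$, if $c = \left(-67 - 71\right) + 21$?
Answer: $31053$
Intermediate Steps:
$G = -318$ ($G = -36 - 282 = -318$)
$c = -117$ ($c = -138 + 21 = -117$)
$\left(c - 61\right)^{2} - f{\left(631,G \right)} = \left(-117 - 61\right)^{2} - 631 = \left(-178\right)^{2} - 631 = 31684 - 631 = 31053$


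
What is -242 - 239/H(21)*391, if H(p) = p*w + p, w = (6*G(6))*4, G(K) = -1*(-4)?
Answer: -586403/2037 ≈ -287.88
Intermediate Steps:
G(K) = 4
w = 96 (w = (6*4)*4 = 24*4 = 96)
H(p) = 97*p (H(p) = p*96 + p = 96*p + p = 97*p)
-242 - 239/H(21)*391 = -242 - 239/(97*21)*391 = -242 - 239/2037*391 = -242 - 93449/2037 = -586403/2037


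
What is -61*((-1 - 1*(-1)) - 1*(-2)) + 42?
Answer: -80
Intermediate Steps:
-61*((-1 - 1*(-1)) - 1*(-2)) + 42 = -61*((-1 + 1) + 2) + 42 = -61*(0 + 2) + 42 = -61*2 + 42 = -122 + 42 = -80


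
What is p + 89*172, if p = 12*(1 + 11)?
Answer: 15452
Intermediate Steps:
p = 144 (p = 12*12 = 144)
p + 89*172 = 144 + 89*172 = 144 + 15308 = 15452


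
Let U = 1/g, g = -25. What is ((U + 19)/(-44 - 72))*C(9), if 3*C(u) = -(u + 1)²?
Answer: 158/29 ≈ 5.4483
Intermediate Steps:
C(u) = -(1 + u)²/3 (C(u) = (-(u + 1)²)/3 = (-(1 + u)²)/3 = -(1 + u)²/3)
U = -1/25 (U = 1/(-25) = -1/25 ≈ -0.040000)
((U + 19)/(-44 - 72))*C(9) = ((-1/25 + 19)/(-44 - 72))*(-(1 + 9)²/3) = ((474/25)/(-116))*(-⅓*10²) = ((474/25)*(-1/116))*(-⅓*100) = -237/1450*(-100/3) = 158/29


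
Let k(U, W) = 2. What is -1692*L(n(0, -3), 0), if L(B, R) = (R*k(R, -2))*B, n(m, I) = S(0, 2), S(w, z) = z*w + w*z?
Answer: 0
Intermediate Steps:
S(w, z) = 2*w*z (S(w, z) = w*z + w*z = 2*w*z)
n(m, I) = 0 (n(m, I) = 2*0*2 = 0)
L(B, R) = 2*B*R (L(B, R) = (R*2)*B = (2*R)*B = 2*B*R)
-1692*L(n(0, -3), 0) = -3384*0*0 = -1692*0 = 0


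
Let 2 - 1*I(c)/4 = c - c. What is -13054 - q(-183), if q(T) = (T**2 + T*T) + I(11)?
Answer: -80040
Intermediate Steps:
I(c) = 8 (I(c) = 8 - 4*(c - c) = 8 - 4*0 = 8 + 0 = 8)
q(T) = 8 + 2*T**2 (q(T) = (T**2 + T*T) + 8 = (T**2 + T**2) + 8 = 2*T**2 + 8 = 8 + 2*T**2)
-13054 - q(-183) = -13054 - (8 + 2*(-183)**2) = -13054 - (8 + 2*33489) = -13054 - (8 + 66978) = -13054 - 1*66986 = -13054 - 66986 = -80040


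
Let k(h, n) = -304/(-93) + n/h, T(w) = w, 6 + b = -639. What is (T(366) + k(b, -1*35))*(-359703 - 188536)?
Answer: -809706788597/3999 ≈ -2.0248e+8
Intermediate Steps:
b = -645 (b = -6 - 639 = -645)
k(h, n) = 304/93 + n/h (k(h, n) = -304*(-1/93) + n/h = 304/93 + n/h)
(T(366) + k(b, -1*35))*(-359703 - 188536) = (366 + (304/93 - 1*35/(-645)))*(-359703 - 188536) = (366 + (304/93 - 35*(-1/645)))*(-548239) = (366 + (304/93 + 7/129))*(-548239) = (366 + 13289/3999)*(-548239) = (1476923/3999)*(-548239) = -809706788597/3999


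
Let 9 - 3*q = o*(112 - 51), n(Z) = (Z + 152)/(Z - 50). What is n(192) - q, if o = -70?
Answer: -303293/213 ≈ -1423.9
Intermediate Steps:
n(Z) = (152 + Z)/(-50 + Z)
q = 4279/3 (q = 3 - (-70)*(112 - 51)/3 = 3 - (-70)*61/3 = 3 - 1/3*(-4270) = 3 + 4270/3 = 4279/3 ≈ 1426.3)
n(192) - q = (152 + 192)/(-50 + 192) - 1*4279/3 = 344/142 - 4279/3 = (1/142)*344 - 4279/3 = 172/71 - 4279/3 = -303293/213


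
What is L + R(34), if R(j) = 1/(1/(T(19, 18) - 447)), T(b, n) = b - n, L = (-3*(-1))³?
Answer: -419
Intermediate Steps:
L = 27 (L = 3³ = 27)
R(j) = -446 (R(j) = 1/(1/((19 - 1*18) - 447)) = 1/(1/((19 - 18) - 447)) = 1/(1/(1 - 447)) = 1/(1/(-446)) = 1/(-1/446) = -446)
L + R(34) = 27 - 446 = -419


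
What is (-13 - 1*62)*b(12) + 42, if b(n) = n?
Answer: -858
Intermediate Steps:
(-13 - 1*62)*b(12) + 42 = (-13 - 1*62)*12 + 42 = (-13 - 62)*12 + 42 = -75*12 + 42 = -900 + 42 = -858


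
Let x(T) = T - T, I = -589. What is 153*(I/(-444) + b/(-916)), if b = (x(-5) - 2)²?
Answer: 6856287/33892 ≈ 202.30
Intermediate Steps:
x(T) = 0
b = 4 (b = (0 - 2)² = (-2)² = 4)
153*(I/(-444) + b/(-916)) = 153*(-589/(-444) + 4/(-916)) = 153*(-589*(-1/444) + 4*(-1/916)) = 153*(589/444 - 1/229) = 153*(134437/101676) = 6856287/33892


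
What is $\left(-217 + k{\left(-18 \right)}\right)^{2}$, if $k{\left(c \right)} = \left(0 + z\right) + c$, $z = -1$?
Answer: $55696$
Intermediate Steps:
$k{\left(c \right)} = -1 + c$ ($k{\left(c \right)} = \left(0 - 1\right) + c = -1 + c$)
$\left(-217 + k{\left(-18 \right)}\right)^{2} = \left(-217 - 19\right)^{2} = \left(-236\right)^{2} = 55696$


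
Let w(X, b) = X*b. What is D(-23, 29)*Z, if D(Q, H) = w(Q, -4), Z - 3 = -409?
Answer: -37352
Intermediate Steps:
Z = -406 (Z = 3 - 409 = -406)
D(Q, H) = -4*Q (D(Q, H) = Q*(-4) = -4*Q)
D(-23, 29)*Z = -4*(-23)*(-406) = 92*(-406) = -37352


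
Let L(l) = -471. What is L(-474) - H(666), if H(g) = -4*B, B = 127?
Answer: 37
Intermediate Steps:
H(g) = -508 (H(g) = -4*127 = -508)
L(-474) - H(666) = -471 - 1*(-508) = -471 + 508 = 37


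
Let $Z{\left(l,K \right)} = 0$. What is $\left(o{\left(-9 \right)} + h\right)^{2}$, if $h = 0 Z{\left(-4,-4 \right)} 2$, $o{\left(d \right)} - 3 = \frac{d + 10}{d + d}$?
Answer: $\frac{2809}{324} \approx 8.6698$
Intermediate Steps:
$o{\left(d \right)} = 3 + \frac{10 + d}{2 d}$ ($o{\left(d \right)} = 3 + \frac{d + 10}{d + d} = 3 + \frac{10 + d}{2 d}$)
$h = 0$ ($h = 0 \cdot 0 \cdot 2 = 0 \cdot 2 = 0$)
$\left(o{\left(-9 \right)} + h\right)^{2} = \left(\left(\frac{7}{2} + \frac{5}{-9}\right) + 0\right)^{2} = \left(\left(\frac{7}{2} + 5 \left(- \frac{1}{9}\right)\right) + 0\right)^{2} = \left(\left(\frac{7}{2} - \frac{5}{9}\right) + 0\right)^{2} = \left(\frac{53}{18} + 0\right)^{2} = \left(\frac{53}{18}\right)^{2} = \frac{2809}{324}$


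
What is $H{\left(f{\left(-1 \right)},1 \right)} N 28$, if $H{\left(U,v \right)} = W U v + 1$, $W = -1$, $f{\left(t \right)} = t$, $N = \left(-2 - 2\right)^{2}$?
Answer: $896$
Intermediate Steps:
$N = 16$ ($N = \left(-4\right)^{2} = 16$)
$H{\left(U,v \right)} = 1 - U v$ ($H{\left(U,v \right)} = - U v + 1 = 1 - U v$)
$H{\left(f{\left(-1 \right)},1 \right)} N 28 = \left(1 - \left(-1\right) 1\right) 16 \cdot 28 = \left(1 + 1\right) 16 \cdot 28 = 2 \cdot 16 \cdot 28 = 32 \cdot 28 = 896$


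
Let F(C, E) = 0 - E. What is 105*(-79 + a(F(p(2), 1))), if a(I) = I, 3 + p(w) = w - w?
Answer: -8400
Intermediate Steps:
p(w) = -3 (p(w) = -3 + (w - w) = -3 + 0 = -3)
F(C, E) = -E
105*(-79 + a(F(p(2), 1))) = 105*(-79 - 1*1) = 105*(-79 - 1) = 105*(-80) = -8400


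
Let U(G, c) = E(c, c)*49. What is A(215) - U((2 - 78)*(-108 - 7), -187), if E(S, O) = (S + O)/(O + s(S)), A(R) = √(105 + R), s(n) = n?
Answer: -49 + 8*√5 ≈ -31.111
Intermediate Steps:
E(S, O) = 1 (E(S, O) = (S + O)/(O + S) = (O + S)/(O + S) = 1)
U(G, c) = 49 (U(G, c) = 1*49 = 49)
A(215) - U((2 - 78)*(-108 - 7), -187) = √(105 + 215) - 1*49 = √320 - 49 = 8*√5 - 49 = -49 + 8*√5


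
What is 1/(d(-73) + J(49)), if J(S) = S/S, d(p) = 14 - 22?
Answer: -⅐ ≈ -0.14286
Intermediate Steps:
d(p) = -8
J(S) = 1
1/(d(-73) + J(49)) = 1/(-8 + 1) = 1/(-7) = -⅐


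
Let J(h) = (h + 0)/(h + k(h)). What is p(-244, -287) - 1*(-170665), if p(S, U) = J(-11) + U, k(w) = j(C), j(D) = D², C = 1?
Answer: 1703791/10 ≈ 1.7038e+5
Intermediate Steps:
k(w) = 1 (k(w) = 1² = 1)
J(h) = h/(1 + h) (J(h) = (h + 0)/(h + 1) = h/(1 + h))
p(S, U) = 11/10 + U (p(S, U) = -11/(1 - 11) + U = -11/(-10) + U = -11*(-⅒) + U = 11/10 + U)
p(-244, -287) - 1*(-170665) = (11/10 - 287) - 1*(-170665) = -2859/10 + 170665 = 1703791/10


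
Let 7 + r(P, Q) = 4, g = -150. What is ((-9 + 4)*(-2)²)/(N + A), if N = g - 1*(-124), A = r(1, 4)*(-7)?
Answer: 4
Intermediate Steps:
r(P, Q) = -3 (r(P, Q) = -7 + 4 = -3)
A = 21 (A = -3*(-7) = 21)
N = -26 (N = -150 - 1*(-124) = -150 + 124 = -26)
((-9 + 4)*(-2)²)/(N + A) = ((-9 + 4)*(-2)²)/(-26 + 21) = (-5*4)/(-5) = -⅕*(-20) = 4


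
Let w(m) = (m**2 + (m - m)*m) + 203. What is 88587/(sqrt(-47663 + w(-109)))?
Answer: -88587*I*sqrt(35579)/35579 ≈ -469.65*I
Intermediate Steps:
w(m) = 203 + m**2 (w(m) = (m**2 + 0*m) + 203 = (m**2 + 0) + 203 = m**2 + 203 = 203 + m**2)
88587/(sqrt(-47663 + w(-109))) = 88587/(sqrt(-47663 + (203 + (-109)**2))) = 88587/(sqrt(-47663 + (203 + 11881))) = 88587/(sqrt(-47663 + 12084)) = 88587/(sqrt(-35579)) = 88587/((I*sqrt(35579))) = 88587*(-I*sqrt(35579)/35579) = -88587*I*sqrt(35579)/35579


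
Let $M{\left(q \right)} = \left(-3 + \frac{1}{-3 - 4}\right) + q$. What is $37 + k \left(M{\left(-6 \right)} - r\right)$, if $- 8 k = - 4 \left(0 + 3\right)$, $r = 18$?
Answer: $- \frac{26}{7} \approx -3.7143$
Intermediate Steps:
$M{\left(q \right)} = - \frac{22}{7} + q$ ($M{\left(q \right)} = \left(-3 + \frac{1}{-7}\right) + q = \left(-3 - \frac{1}{7}\right) + q = - \frac{22}{7} + q$)
$k = \frac{3}{2}$ ($k = - \frac{\left(-4\right) \left(0 + 3\right)}{8} = - \frac{\left(-4\right) 3}{8} = \left(- \frac{1}{8}\right) \left(-12\right) = \frac{3}{2} \approx 1.5$)
$37 + k \left(M{\left(-6 \right)} - r\right) = 37 + \frac{3 \left(\left(- \frac{22}{7} - 6\right) - 18\right)}{2} = 37 + \frac{3 \left(- \frac{64}{7} - 18\right)}{2} = 37 + \frac{3}{2} \left(- \frac{190}{7}\right) = 37 - \frac{285}{7} = - \frac{26}{7}$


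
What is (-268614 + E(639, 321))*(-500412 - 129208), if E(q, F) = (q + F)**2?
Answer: -411133045320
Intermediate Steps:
E(q, F) = (F + q)**2
(-268614 + E(639, 321))*(-500412 - 129208) = (-268614 + (321 + 639)**2)*(-500412 - 129208) = (-268614 + 960**2)*(-629620) = (-268614 + 921600)*(-629620) = 652986*(-629620) = -411133045320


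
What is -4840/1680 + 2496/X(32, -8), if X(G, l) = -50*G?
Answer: -4663/1050 ≈ -4.4409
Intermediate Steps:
-4840/1680 + 2496/X(32, -8) = -4840/1680 + 2496/((-50*32)) = -4840*1/1680 + 2496/(-1600) = -121/42 + 2496*(-1/1600) = -121/42 - 39/25 = -4663/1050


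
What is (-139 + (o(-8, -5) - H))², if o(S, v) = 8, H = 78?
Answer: 43681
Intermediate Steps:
(-139 + (o(-8, -5) - H))² = (-139 + (8 - 1*78))² = (-139 + (8 - 78))² = (-139 - 70)² = (-209)² = 43681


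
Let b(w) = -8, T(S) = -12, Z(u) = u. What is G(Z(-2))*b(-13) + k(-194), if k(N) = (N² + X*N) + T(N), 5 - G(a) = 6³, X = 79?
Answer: 23986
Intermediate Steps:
G(a) = -211 (G(a) = 5 - 1*6³ = 5 - 1*216 = 5 - 216 = -211)
k(N) = -12 + N² + 79*N (k(N) = (N² + 79*N) - 12 = -12 + N² + 79*N)
G(Z(-2))*b(-13) + k(-194) = -211*(-8) + (-12 + (-194)² + 79*(-194)) = 1688 + (-12 + 37636 - 15326) = 1688 + 22298 = 23986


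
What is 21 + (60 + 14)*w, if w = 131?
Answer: 9715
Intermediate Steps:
21 + (60 + 14)*w = 21 + (60 + 14)*131 = 21 + 74*131 = 21 + 9694 = 9715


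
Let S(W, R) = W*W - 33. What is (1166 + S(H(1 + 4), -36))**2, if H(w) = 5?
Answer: 1340964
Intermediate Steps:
S(W, R) = -33 + W**2 (S(W, R) = W**2 - 33 = -33 + W**2)
(1166 + S(H(1 + 4), -36))**2 = (1166 + (-33 + 5**2))**2 = (1166 + (-33 + 25))**2 = (1166 - 8)**2 = 1158**2 = 1340964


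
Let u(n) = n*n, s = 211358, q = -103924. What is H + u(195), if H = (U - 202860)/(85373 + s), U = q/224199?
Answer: 2529635840545661/66526793469 ≈ 38024.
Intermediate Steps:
U = -103924/224199 ≈ -0.46353
u(n) = n**2
H = -45481113064/66526793469 (H = (-103924/224199 - 202860)/(85373 + 211358) = -45481113064/224199/296731 = -45481113064/224199*1/296731 = -45481113064/66526793469 ≈ -0.68365)
H + u(195) = -45481113064/66526793469 + 195**2 = -45481113064/66526793469 + 38025 = 2529635840545661/66526793469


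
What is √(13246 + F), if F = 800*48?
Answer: 7*√1054 ≈ 227.26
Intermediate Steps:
F = 38400
√(13246 + F) = √(13246 + 38400) = √51646 = 7*√1054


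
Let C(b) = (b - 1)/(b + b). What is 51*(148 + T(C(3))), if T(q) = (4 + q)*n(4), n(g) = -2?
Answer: 7106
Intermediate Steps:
C(b) = (-1 + b)/(2*b) (C(b) = (-1 + b)/((2*b)) = (-1 + b)*(1/(2*b)) = (-1 + b)/(2*b))
T(q) = -8 - 2*q (T(q) = (4 + q)*(-2) = -8 - 2*q)
51*(148 + T(C(3))) = 51*(148 + (-8 - (-1 + 3)/3)) = 51*(148 + (-8 - 2/3)) = 51*(148 + (-8 - 2*⅓)) = 51*(148 + (-8 - ⅔)) = 51*(148 - 26/3) = 51*(418/3) = 7106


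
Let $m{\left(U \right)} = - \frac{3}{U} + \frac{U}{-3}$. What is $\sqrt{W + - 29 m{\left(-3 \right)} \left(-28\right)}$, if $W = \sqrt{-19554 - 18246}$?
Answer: $\sqrt{1624 + 30 i \sqrt{42}} \approx 40.371 + 2.408 i$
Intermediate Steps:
$m{\left(U \right)} = - \frac{3}{U} - \frac{U}{3}$ ($m{\left(U \right)} = - \frac{3}{U} + U \left(- \frac{1}{3}\right) = - \frac{3}{U} - \frac{U}{3}$)
$W = 30 i \sqrt{42}$ ($W = \sqrt{-37800} = 30 i \sqrt{42} \approx 194.42 i$)
$\sqrt{W + - 29 m{\left(-3 \right)} \left(-28\right)} = \sqrt{30 i \sqrt{42} + - 29 \left(- \frac{3}{-3} - -1\right) \left(-28\right)} = \sqrt{30 i \sqrt{42} + - 29 \left(\left(-3\right) \left(- \frac{1}{3}\right) + 1\right) \left(-28\right)} = \sqrt{30 i \sqrt{42} + - 29 \left(1 + 1\right) \left(-28\right)} = \sqrt{30 i \sqrt{42} + \left(-29\right) 2 \left(-28\right)} = \sqrt{30 i \sqrt{42} - -1624} = \sqrt{30 i \sqrt{42} + 1624} = \sqrt{1624 + 30 i \sqrt{42}}$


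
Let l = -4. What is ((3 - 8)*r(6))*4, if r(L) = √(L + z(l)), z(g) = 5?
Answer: -20*√11 ≈ -66.333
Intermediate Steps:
r(L) = √(5 + L) (r(L) = √(L + 5) = √(5 + L))
((3 - 8)*r(6))*4 = ((3 - 8)*√(5 + 6))*4 = -5*√11*4 = -20*√11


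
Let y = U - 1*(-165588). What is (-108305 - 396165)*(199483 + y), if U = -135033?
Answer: -116047269860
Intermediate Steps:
y = 30555 (y = -135033 - 1*(-165588) = -135033 + 165588 = 30555)
(-108305 - 396165)*(199483 + y) = (-108305 - 396165)*(199483 + 30555) = -504470*230038 = -116047269860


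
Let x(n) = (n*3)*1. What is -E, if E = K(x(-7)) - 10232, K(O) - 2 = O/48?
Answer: 163687/16 ≈ 10230.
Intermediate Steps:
x(n) = 3*n (x(n) = (3*n)*1 = 3*n)
K(O) = 2 + O/48
E = -163687/16 (E = (2 + (3*(-7))/48) - 10232 = (2 + (1/48)*(-21)) - 10232 = (2 - 7/16) - 10232 = 25/16 - 10232 = -163687/16 ≈ -10230.)
-E = -1*(-163687/16) = 163687/16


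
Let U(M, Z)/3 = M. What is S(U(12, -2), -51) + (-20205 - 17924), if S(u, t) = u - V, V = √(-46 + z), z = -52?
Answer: -38093 - 7*I*√2 ≈ -38093.0 - 9.8995*I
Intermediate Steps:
U(M, Z) = 3*M
V = 7*I*√2 (V = √(-46 - 52) = √(-98) = 7*I*√2 ≈ 9.8995*I)
S(u, t) = u - 7*I*√2
S(U(12, -2), -51) + (-20205 - 17924) = (3*12 - 7*I*√2) + (-20205 - 17924) = (36 - 7*I*√2) - 38129 = -38093 - 7*I*√2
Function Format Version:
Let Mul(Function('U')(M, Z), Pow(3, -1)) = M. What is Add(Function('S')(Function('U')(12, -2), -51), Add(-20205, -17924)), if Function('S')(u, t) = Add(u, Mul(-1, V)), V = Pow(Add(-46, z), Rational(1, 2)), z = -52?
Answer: Add(-38093, Mul(-7, I, Pow(2, Rational(1, 2)))) ≈ Add(-38093., Mul(-9.8995, I))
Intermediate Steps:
Function('U')(M, Z) = Mul(3, M)
V = Mul(7, I, Pow(2, Rational(1, 2))) (V = Pow(Add(-46, -52), Rational(1, 2)) = Pow(-98, Rational(1, 2)) = Mul(7, I, Pow(2, Rational(1, 2))) ≈ Mul(9.8995, I))
Function('S')(u, t) = Add(u, Mul(-7, I, Pow(2, Rational(1, 2)))) (Function('S')(u, t) = Add(u, Mul(-1, Mul(7, I, Pow(2, Rational(1, 2))))) = Add(u, Mul(-7, I, Pow(2, Rational(1, 2)))))
Add(Function('S')(Function('U')(12, -2), -51), Add(-20205, -17924)) = Add(Add(Mul(3, 12), Mul(-7, I, Pow(2, Rational(1, 2)))), Add(-20205, -17924)) = Add(Add(36, Mul(-7, I, Pow(2, Rational(1, 2)))), -38129) = Add(-38093, Mul(-7, I, Pow(2, Rational(1, 2))))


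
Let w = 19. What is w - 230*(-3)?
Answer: 709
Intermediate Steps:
w - 230*(-3) = 19 - 230*(-3) = 19 - 46*(-15) = 19 + 690 = 709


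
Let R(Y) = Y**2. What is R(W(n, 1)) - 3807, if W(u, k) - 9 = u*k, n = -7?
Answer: -3803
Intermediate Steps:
W(u, k) = 9 + k*u (W(u, k) = 9 + u*k = 9 + k*u)
R(W(n, 1)) - 3807 = (9 + 1*(-7))**2 - 3807 = (9 - 7)**2 - 3807 = 2**2 - 3807 = 4 - 3807 = -3803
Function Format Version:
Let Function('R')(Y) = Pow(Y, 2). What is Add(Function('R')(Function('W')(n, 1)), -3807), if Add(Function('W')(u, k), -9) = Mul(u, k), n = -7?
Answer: -3803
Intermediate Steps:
Function('W')(u, k) = Add(9, Mul(k, u)) (Function('W')(u, k) = Add(9, Mul(u, k)) = Add(9, Mul(k, u)))
Add(Function('R')(Function('W')(n, 1)), -3807) = Add(Pow(Add(9, Mul(1, -7)), 2), -3807) = Add(Pow(Add(9, -7), 2), -3807) = Add(Pow(2, 2), -3807) = Add(4, -3807) = -3803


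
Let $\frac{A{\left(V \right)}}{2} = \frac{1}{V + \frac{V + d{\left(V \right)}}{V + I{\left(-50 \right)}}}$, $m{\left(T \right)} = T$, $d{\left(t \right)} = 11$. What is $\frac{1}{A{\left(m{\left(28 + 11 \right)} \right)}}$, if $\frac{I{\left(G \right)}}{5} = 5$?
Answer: $\frac{1273}{64} \approx 19.891$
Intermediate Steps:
$I{\left(G \right)} = 25$ ($I{\left(G \right)} = 5 \cdot 5 = 25$)
$A{\left(V \right)} = \frac{2}{V + \frac{11 + V}{25 + V}}$ ($A{\left(V \right)} = \frac{2}{V + \frac{V + 11}{V + 25}} = \frac{2}{V + \frac{11 + V}{25 + V}}$)
$\frac{1}{A{\left(m{\left(28 + 11 \right)} \right)}} = \frac{1}{2 \frac{1}{11 + \left(28 + 11\right)^{2} + 26 \left(28 + 11\right)} \left(25 + \left(28 + 11\right)\right)} = \frac{1}{2 \frac{1}{11 + 39^{2} + 26 \cdot 39} \left(25 + 39\right)} = \frac{1}{2 \frac{1}{11 + 1521 + 1014} \cdot 64} = \frac{1}{2 \cdot \frac{1}{2546} \cdot 64} = \frac{1}{\frac{64}{1273}} = \frac{1273}{64}$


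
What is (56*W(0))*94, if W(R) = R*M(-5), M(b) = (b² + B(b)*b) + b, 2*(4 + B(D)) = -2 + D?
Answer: 0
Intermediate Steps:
B(D) = -5 + D/2 (B(D) = -4 + (-2 + D)/2 = -4 + (-1 + D/2) = -5 + D/2)
M(b) = b + b² + b*(-5 + b/2) (M(b) = (b² + (-5 + b/2)*b) + b = (b² + b*(-5 + b/2)) + b = b + b² + b*(-5 + b/2))
W(R) = 115*R/2 (W(R) = R*((½)*(-5)*(-8 + 3*(-5))) = R*((½)*(-5)*(-8 - 15)) = R*((½)*(-5)*(-23)) = R*(115/2) = 115*R/2)
(56*W(0))*94 = (56*((115/2)*0))*94 = (56*0)*94 = 0*94 = 0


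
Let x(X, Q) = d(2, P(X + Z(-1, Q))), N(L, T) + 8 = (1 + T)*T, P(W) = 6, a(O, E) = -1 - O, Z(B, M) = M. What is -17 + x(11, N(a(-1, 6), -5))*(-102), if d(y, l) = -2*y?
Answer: 391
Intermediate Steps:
N(L, T) = -8 + T*(1 + T) (N(L, T) = -8 + (1 + T)*T = -8 + T*(1 + T))
x(X, Q) = -4 (x(X, Q) = -2*2 = -4)
-17 + x(11, N(a(-1, 6), -5))*(-102) = -17 - 4*(-102) = -17 + 408 = 391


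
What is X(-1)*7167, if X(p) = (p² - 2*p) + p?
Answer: 14334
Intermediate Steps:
X(p) = p² - p
X(-1)*7167 = -(-1 - 1)*7167 = -1*(-2)*7167 = 2*7167 = 14334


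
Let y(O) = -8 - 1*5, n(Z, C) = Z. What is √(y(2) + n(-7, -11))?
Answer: 2*I*√5 ≈ 4.4721*I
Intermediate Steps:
y(O) = -13 (y(O) = -8 - 5 = -13)
√(y(2) + n(-7, -11)) = √(-13 - 7) = √(-20) = 2*I*√5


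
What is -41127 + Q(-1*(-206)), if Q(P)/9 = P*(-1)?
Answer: -42981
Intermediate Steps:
Q(P) = -9*P (Q(P) = 9*(P*(-1)) = 9*(-P) = -9*P)
-41127 + Q(-1*(-206)) = -41127 - (-9)*(-206) = -41127 - 9*206 = -41127 - 1854 = -42981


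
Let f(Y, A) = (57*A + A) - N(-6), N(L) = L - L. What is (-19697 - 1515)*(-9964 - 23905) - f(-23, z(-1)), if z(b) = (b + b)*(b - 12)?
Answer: 718427720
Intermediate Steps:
N(L) = 0
z(b) = 2*b*(-12 + b) (z(b) = (2*b)*(-12 + b) = 2*b*(-12 + b))
f(Y, A) = 58*A (f(Y, A) = (57*A + A) - 1*0 = 58*A + 0 = 58*A)
(-19697 - 1515)*(-9964 - 23905) - f(-23, z(-1)) = (-19697 - 1515)*(-9964 - 23905) - 58*2*(-1)*(-12 - 1) = -21212*(-33869) - 58*2*(-1)*(-13) = 718429228 - 58*26 = 718429228 - 1*1508 = 718429228 - 1508 = 718427720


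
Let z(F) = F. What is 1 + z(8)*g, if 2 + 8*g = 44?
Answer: 43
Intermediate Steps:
g = 21/4 (g = -¼ + (⅛)*44 = -¼ + 11/2 = 21/4 ≈ 5.2500)
1 + z(8)*g = 1 + 8*(21/4) = 1 + 42 = 43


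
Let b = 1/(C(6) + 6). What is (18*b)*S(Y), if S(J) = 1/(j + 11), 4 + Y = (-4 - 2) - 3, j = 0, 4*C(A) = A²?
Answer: 6/55 ≈ 0.10909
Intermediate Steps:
C(A) = A²/4
b = 1/15 (b = 1/((¼)*6² + 6) = 1/((¼)*36 + 6) = 1/(9 + 6) = 1/15 ≈ 0.066667)
Y = -13 (Y = -4 + ((-4 - 2) - 3) = -4 + (-6 - 3) = -4 - 9 = -13)
S(J) = 1/11 (S(J) = 1/(0 + 11) = 1/11)
(18*b)*S(Y) = (18*(1/15))*(1/11) = (6/5)*(1/11) = 6/55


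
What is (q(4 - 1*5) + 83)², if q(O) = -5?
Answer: 6084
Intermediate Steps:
(q(4 - 1*5) + 83)² = (-5 + 83)² = 78² = 6084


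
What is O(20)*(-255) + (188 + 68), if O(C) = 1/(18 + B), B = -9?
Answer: 683/3 ≈ 227.67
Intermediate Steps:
O(C) = ⅑ (O(C) = 1/(18 - 9) = 1/9 = ⅑)
O(20)*(-255) + (188 + 68) = (⅑)*(-255) + (188 + 68) = -85/3 + 256 = 683/3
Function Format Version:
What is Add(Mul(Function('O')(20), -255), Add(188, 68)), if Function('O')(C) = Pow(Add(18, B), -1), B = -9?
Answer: Rational(683, 3) ≈ 227.67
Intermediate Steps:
Function('O')(C) = Rational(1, 9) (Function('O')(C) = Pow(Add(18, -9), -1) = Pow(9, -1) = Rational(1, 9))
Add(Mul(Function('O')(20), -255), Add(188, 68)) = Add(Mul(Rational(1, 9), -255), Add(188, 68)) = Add(Rational(-85, 3), 256) = Rational(683, 3)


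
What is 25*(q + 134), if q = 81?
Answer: 5375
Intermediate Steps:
25*(q + 134) = 25*(81 + 134) = 25*215 = 5375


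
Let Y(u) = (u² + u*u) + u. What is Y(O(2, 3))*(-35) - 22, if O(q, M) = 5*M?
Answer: -16297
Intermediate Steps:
Y(u) = u + 2*u² (Y(u) = (u² + u²) + u = 2*u² + u = u + 2*u²)
Y(O(2, 3))*(-35) - 22 = ((5*3)*(1 + 2*(5*3)))*(-35) - 22 = (15*(1 + 2*15))*(-35) - 22 = (15*(1 + 30))*(-35) - 22 = (15*31)*(-35) - 22 = 465*(-35) - 22 = -16275 - 22 = -16297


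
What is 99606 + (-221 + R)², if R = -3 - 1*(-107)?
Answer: 113295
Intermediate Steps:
R = 104 (R = -3 + 107 = 104)
99606 + (-221 + R)² = 99606 + (-221 + 104)² = 99606 + (-117)² = 99606 + 13689 = 113295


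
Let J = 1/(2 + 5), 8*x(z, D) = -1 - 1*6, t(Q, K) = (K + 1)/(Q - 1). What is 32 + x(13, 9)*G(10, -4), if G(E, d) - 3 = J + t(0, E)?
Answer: 311/8 ≈ 38.875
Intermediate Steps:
t(Q, K) = (1 + K)/(-1 + Q)
x(z, D) = -7/8 (x(z, D) = (-1 - 1*6)/8 = (-1 - 6)/8 = (⅛)*(-7) = -7/8)
J = ⅐ (J = 1/7 = ⅐ ≈ 0.14286)
G(E, d) = 15/7 - E (G(E, d) = 3 + (⅐ + (1 + E)/(-1 + 0)) = 3 + (⅐ + (1 + E)/(-1)) = 3 + (⅐ - (1 + E)) = 3 + (⅐ + (-1 - E)) = 3 + (-6/7 - E) = 15/7 - E)
32 + x(13, 9)*G(10, -4) = 32 - 7*(15/7 - 1*10)/8 = 32 - 7*(15/7 - 10)/8 = 32 - 7/8*(-55/7) = 32 + 55/8 = 311/8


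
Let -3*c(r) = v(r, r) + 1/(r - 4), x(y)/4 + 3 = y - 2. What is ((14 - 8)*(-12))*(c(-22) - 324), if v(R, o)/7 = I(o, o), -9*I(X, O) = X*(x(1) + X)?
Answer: 301148/39 ≈ 7721.7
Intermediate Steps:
x(y) = -20 + 4*y (x(y) = -12 + 4*(y - 2) = -12 + 4*(-2 + y) = -12 + (-8 + 4*y) = -20 + 4*y)
I(X, O) = -X*(-16 + X)/9 (I(X, O) = -X*((-20 + 4*1) + X)/9 = -X*((-20 + 4) + X)/9 = -X*(-16 + X)/9)
v(R, o) = 7*o*(16 - o)/9 (v(R, o) = 7*(o*(16 - o)/9) = 7*o*(16 - o)/9)
c(r) = -1/(3*(-4 + r)) - 7*r*(16 - r)/27 (c(r) = -(7*r*(16 - r)/9 + 1/(r - 4))/3 = -(7*r*(16 - r)/9 + 1/(-4 + r))/3 = -(1/(-4 + r) + 7*r*(16 - r)/9)/3 = -1/(3*(-4 + r)) - 7*r*(16 - r)/27)
((14 - 8)*(-12))*(c(-22) - 324) = ((14 - 8)*(-12))*((-9 - 140*(-22)**2 + 7*(-22)**3 + 448*(-22))/(27*(-4 - 22)) - 324) = (6*(-12))*((1/27)*(-9 - 140*484 + 7*(-10648) - 9856)/(-26) - 324) = -72*((1/27)*(-1/26)*(-9 - 67760 - 74536 - 9856) - 324) = -72*((1/27)*(-1/26)*(-152161) - 324) = -72*(152161/702 - 324) = -72*(-75287/702) = 301148/39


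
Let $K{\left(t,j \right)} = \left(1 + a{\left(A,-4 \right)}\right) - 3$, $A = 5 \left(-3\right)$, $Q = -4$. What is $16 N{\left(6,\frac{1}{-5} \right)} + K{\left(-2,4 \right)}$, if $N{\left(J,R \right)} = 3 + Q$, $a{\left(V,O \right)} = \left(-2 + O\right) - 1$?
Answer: $-25$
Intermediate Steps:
$A = -15$
$a{\left(V,O \right)} = -3 + O$
$N{\left(J,R \right)} = -1$ ($N{\left(J,R \right)} = 3 - 4 = -1$)
$K{\left(t,j \right)} = -9$ ($K{\left(t,j \right)} = \left(1 - 7\right) - 3 = -6 - 3 = -9$)
$16 N{\left(6,\frac{1}{-5} \right)} + K{\left(-2,4 \right)} = 16 \left(-1\right) - 9 = -16 - 9 = -25$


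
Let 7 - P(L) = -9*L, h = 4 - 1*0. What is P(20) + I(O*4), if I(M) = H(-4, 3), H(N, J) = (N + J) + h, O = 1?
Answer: 190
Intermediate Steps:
h = 4 (h = 4 + 0 = 4)
P(L) = 7 + 9*L (P(L) = 7 - (-9)*L = 7 + 9*L)
H(N, J) = 4 + J + N (H(N, J) = (N + J) + 4 = (J + N) + 4 = 4 + J + N)
I(M) = 3 (I(M) = 4 + 3 - 4 = 3)
P(20) + I(O*4) = (7 + 9*20) + 3 = (7 + 180) + 3 = 187 + 3 = 190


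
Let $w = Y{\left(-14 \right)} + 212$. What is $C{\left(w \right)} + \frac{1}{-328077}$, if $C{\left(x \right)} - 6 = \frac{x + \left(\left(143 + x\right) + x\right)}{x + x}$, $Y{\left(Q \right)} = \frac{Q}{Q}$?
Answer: $\frac{182520100}{23293467} \approx 7.8357$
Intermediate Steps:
$Y{\left(Q \right)} = 1$
$w = 213$ ($w = 1 + 212 = 213$)
$C{\left(x \right)} = 6 + \frac{143 + 3 x}{2 x}$ ($C{\left(x \right)} = 6 + \frac{x + \left(\left(143 + x\right) + x\right)}{x + x} = 6 + \frac{x + \left(143 + 2 x\right)}{2 x} = 6 + \left(143 + 3 x\right) \frac{1}{2 x} = 6 + \frac{143 + 3 x}{2 x}$)
$C{\left(w \right)} + \frac{1}{-328077} = \frac{143 + 15 \cdot 213}{2 \cdot 213} + \frac{1}{-328077} = \frac{1}{2} \cdot \frac{1}{213} \left(143 + 3195\right) - \frac{1}{328077} = \frac{1}{2} \cdot \frac{1}{213} \cdot 3338 - \frac{1}{328077} = \frac{1669}{213} - \frac{1}{328077} = \frac{182520100}{23293467}$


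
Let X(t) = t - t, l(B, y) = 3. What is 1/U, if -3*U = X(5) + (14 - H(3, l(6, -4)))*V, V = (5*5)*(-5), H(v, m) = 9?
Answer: 3/625 ≈ 0.0048000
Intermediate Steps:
X(t) = 0
V = -125 (V = 25*(-5) = -125)
U = 625/3 (U = -(0 + (14 - 1*9)*(-125))/3 = -(0 + (14 - 9)*(-125))/3 = -(0 + 5*(-125))/3 = -(0 - 625)/3 = -1/3*(-625) = 625/3 ≈ 208.33)
1/U = 1/(625/3) = 3/625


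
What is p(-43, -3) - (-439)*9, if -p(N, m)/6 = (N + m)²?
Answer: -8745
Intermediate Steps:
p(N, m) = -6*(N + m)²
p(-43, -3) - (-439)*9 = -6*(-43 - 3)² - (-439)*9 = -6*(-46)² - 1*(-3951) = -6*2116 + 3951 = -12696 + 3951 = -8745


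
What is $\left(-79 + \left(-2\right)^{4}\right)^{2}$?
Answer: $3969$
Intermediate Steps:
$\left(-79 + \left(-2\right)^{4}\right)^{2} = \left(-79 + 16\right)^{2} = \left(-63\right)^{2} = 3969$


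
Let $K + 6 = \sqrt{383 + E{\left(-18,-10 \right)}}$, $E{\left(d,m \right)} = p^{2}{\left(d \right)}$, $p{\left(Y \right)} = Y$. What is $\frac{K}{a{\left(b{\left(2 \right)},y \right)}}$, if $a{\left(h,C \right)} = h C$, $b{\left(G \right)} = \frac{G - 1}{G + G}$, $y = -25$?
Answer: $\frac{24}{25} - \frac{4 \sqrt{707}}{25} \approx -3.2943$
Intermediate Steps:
$b{\left(G \right)} = \frac{-1 + G}{2 G}$
$E{\left(d,m \right)} = d^{2}$
$K = -6 + \sqrt{707}$ ($K = -6 + \sqrt{383 + \left(-18\right)^{2}} = -6 + \sqrt{383 + 324} = -6 + \sqrt{707} \approx 20.589$)
$a{\left(h,C \right)} = C h$
$\frac{K}{a{\left(b{\left(2 \right)},y \right)}} = \frac{-6 + \sqrt{707}}{\left(-25\right) \frac{-1 + 2}{2 \cdot 2}} = \frac{-6 + \sqrt{707}}{\left(-25\right) \frac{1}{2} \cdot \frac{1}{2} \cdot 1} = \frac{-6 + \sqrt{707}}{\left(-25\right) \frac{1}{4}} = \frac{-6 + \sqrt{707}}{- \frac{25}{4}} = \left(-6 + \sqrt{707}\right) \left(- \frac{4}{25}\right) = \frac{24}{25} - \frac{4 \sqrt{707}}{25}$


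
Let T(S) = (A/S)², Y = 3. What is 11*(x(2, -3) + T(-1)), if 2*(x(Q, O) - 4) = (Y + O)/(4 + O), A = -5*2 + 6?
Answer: 220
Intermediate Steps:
A = -4 (A = -10 + 6 = -4)
x(Q, O) = 4 + (3 + O)/(2*(4 + O)) (x(Q, O) = 4 + ((3 + O)/(4 + O))/2 = 4 + (3 + O)/(2*(4 + O)))
T(S) = 16/S² (T(S) = (-4/S)² = 16/S²)
11*(x(2, -3) + T(-1)) = 11*((35 + 9*(-3))/(2*(4 - 3)) + 16/(-1)²) = 11*((½)*(35 - 27)/1 + 16*1) = 11*((½)*1*8 + 16) = 11*(4 + 16) = 11*20 = 220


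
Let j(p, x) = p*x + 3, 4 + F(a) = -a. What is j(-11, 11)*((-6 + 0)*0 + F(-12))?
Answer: -944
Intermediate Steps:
F(a) = -4 - a
j(p, x) = 3 + p*x
j(-11, 11)*((-6 + 0)*0 + F(-12)) = (3 - 11*11)*((-6 + 0)*0 + (-4 - 1*(-12))) = (3 - 121)*(-6*0 + (-4 + 12)) = -118*(0 + 8) = -118*8 = -944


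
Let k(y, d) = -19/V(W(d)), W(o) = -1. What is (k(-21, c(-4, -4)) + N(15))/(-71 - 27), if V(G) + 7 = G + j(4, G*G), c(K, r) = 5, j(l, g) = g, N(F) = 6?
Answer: -61/686 ≈ -0.088921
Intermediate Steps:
V(G) = -7 + G + G² (V(G) = -7 + (G + G*G) = -7 + (G + G²) = -7 + G + G²)
k(y, d) = 19/7 (k(y, d) = -19/(-7 - 1 + (-1)²) = -19/(-7 - 1 + 1) = -19/(-7) = -19*(-⅐) = 19/7)
(k(-21, c(-4, -4)) + N(15))/(-71 - 27) = (19/7 + 6)/(-71 - 27) = (61/7)/(-98) = (61/7)*(-1/98) = -61/686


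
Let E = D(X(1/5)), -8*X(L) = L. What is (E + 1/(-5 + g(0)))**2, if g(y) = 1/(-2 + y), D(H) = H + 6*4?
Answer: 109599961/193600 ≈ 566.12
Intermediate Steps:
X(L) = -L/8
D(H) = 24 + H (D(H) = H + 24 = 24 + H)
E = 959/40 (E = 24 - 1/8/5 = 24 - 1/8*1/5 = 24 - 1/40 = 959/40 ≈ 23.975)
(E + 1/(-5 + g(0)))**2 = (959/40 + 1/(-5 + 1/(-2 + 0)))**2 = (959/40 + 1/(-5 + 1/(-2)))**2 = (959/40 + 1/(-5 - 1/2))**2 = (959/40 + 1/(-11/2))**2 = (959/40 - 2/11)**2 = (10469/440)**2 = 109599961/193600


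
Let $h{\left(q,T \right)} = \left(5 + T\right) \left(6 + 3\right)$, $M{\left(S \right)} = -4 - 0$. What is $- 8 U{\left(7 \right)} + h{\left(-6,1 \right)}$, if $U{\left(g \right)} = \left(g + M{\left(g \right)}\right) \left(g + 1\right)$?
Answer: $-138$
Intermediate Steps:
$M{\left(S \right)} = -4$ ($M{\left(S \right)} = -4 + 0 = -4$)
$U{\left(g \right)} = \left(1 + g\right) \left(-4 + g\right)$ ($U{\left(g \right)} = \left(g - 4\right) \left(g + 1\right) = \left(-4 + g\right) \left(1 + g\right) = \left(1 + g\right) \left(-4 + g\right)$)
$h{\left(q,T \right)} = 45 + 9 T$ ($h{\left(q,T \right)} = \left(5 + T\right) 9 = 45 + 9 T$)
$- 8 U{\left(7 \right)} + h{\left(-6,1 \right)} = - 8 \left(-4 + 7^{2} - 21\right) + \left(45 + 9 \cdot 1\right) = - 8 \left(-4 + 49 - 21\right) + \left(45 + 9\right) = \left(-8\right) 24 + 54 = -192 + 54 = -138$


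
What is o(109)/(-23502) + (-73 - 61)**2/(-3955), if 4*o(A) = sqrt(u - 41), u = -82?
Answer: -17956/3955 - I*sqrt(123)/94008 ≈ -4.5401 - 0.00011797*I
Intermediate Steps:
o(A) = I*sqrt(123)/4 (o(A) = sqrt(-82 - 41)/4 = sqrt(-123)/4 = (I*sqrt(123))/4 = I*sqrt(123)/4)
o(109)/(-23502) + (-73 - 61)**2/(-3955) = (I*sqrt(123)/4)/(-23502) + (-73 - 61)**2/(-3955) = (I*sqrt(123)/4)*(-1/23502) + (-134)**2*(-1/3955) = -I*sqrt(123)/94008 + 17956*(-1/3955) = -I*sqrt(123)/94008 - 17956/3955 = -17956/3955 - I*sqrt(123)/94008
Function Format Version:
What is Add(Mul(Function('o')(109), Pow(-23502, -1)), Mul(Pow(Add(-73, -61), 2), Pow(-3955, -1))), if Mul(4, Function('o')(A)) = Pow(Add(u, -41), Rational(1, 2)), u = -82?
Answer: Add(Rational(-17956, 3955), Mul(Rational(-1, 94008), I, Pow(123, Rational(1, 2)))) ≈ Add(-4.5401, Mul(-0.00011797, I))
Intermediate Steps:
Function('o')(A) = Mul(Rational(1, 4), I, Pow(123, Rational(1, 2))) (Function('o')(A) = Mul(Rational(1, 4), Pow(Add(-82, -41), Rational(1, 2))) = Mul(Rational(1, 4), Pow(-123, Rational(1, 2))) = Mul(Rational(1, 4), Mul(I, Pow(123, Rational(1, 2)))) = Mul(Rational(1, 4), I, Pow(123, Rational(1, 2))))
Add(Mul(Function('o')(109), Pow(-23502, -1)), Mul(Pow(Add(-73, -61), 2), Pow(-3955, -1))) = Add(Mul(Mul(Rational(1, 4), I, Pow(123, Rational(1, 2))), Pow(-23502, -1)), Mul(Pow(Add(-73, -61), 2), Pow(-3955, -1))) = Add(Mul(Mul(Rational(1, 4), I, Pow(123, Rational(1, 2))), Rational(-1, 23502)), Mul(Pow(-134, 2), Rational(-1, 3955))) = Add(Mul(Rational(-1, 94008), I, Pow(123, Rational(1, 2))), Mul(17956, Rational(-1, 3955))) = Add(Mul(Rational(-1, 94008), I, Pow(123, Rational(1, 2))), Rational(-17956, 3955)) = Add(Rational(-17956, 3955), Mul(Rational(-1, 94008), I, Pow(123, Rational(1, 2))))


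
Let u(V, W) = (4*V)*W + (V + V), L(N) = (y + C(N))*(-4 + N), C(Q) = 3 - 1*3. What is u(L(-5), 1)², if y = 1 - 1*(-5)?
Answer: 104976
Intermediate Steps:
y = 6 (y = 1 + 5 = 6)
C(Q) = 0 (C(Q) = 3 - 3 = 0)
L(N) = -24 + 6*N (L(N) = (6 + 0)*(-4 + N) = 6*(-4 + N) = -24 + 6*N)
u(V, W) = 2*V + 4*V*W (u(V, W) = 4*V*W + 2*V = 2*V + 4*V*W)
u(L(-5), 1)² = (2*(-24 + 6*(-5))*(1 + 2*1))² = (2*(-24 - 30)*(1 + 2))² = (2*(-54)*3)² = (-324)² = 104976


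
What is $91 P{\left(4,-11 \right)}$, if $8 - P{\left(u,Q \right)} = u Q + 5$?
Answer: $4277$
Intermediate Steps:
$P{\left(u,Q \right)} = 3 - Q u$ ($P{\left(u,Q \right)} = 8 - \left(u Q + 5\right) = 8 - \left(Q u + 5\right) = 8 - \left(5 + Q u\right) = 3 - Q u$)
$91 P{\left(4,-11 \right)} = 91 \left(3 - \left(-11\right) 4\right) = 91 \left(3 + 44\right) = 91 \cdot 47 = 4277$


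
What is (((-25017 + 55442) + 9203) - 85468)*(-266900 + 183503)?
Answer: 3822918480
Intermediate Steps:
(((-25017 + 55442) + 9203) - 85468)*(-266900 + 183503) = ((30425 + 9203) - 85468)*(-83397) = (39628 - 85468)*(-83397) = -45840*(-83397) = 3822918480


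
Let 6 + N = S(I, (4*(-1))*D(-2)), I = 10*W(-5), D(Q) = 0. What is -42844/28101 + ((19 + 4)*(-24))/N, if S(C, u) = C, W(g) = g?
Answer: 1639061/196707 ≈ 8.3325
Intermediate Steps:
I = -50 (I = 10*(-5) = -50)
N = -56 (N = -6 - 50 = -56)
-42844/28101 + ((19 + 4)*(-24))/N = -42844/28101 + ((19 + 4)*(-24))/(-56) = -42844*1/28101 + (23*(-24))*(-1/56) = -42844/28101 - 552*(-1/56) = -42844/28101 + 69/7 = 1639061/196707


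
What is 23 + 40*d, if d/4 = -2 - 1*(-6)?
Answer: 663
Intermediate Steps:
d = 16 (d = 4*(-2 - 1*(-6)) = 4*(-2 + 6) = 4*4 = 16)
23 + 40*d = 23 + 40*16 = 23 + 640 = 663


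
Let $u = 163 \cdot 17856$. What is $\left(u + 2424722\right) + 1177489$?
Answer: $6512739$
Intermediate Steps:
$u = 2910528$
$\left(u + 2424722\right) + 1177489 = \left(2910528 + 2424722\right) + 1177489 = 5335250 + 1177489 = 6512739$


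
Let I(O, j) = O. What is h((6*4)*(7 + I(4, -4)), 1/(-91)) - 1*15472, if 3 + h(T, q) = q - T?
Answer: -1432250/91 ≈ -15739.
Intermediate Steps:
h(T, q) = -3 + q - T (h(T, q) = -3 + (q - T) = -3 + q - T)
h((6*4)*(7 + I(4, -4)), 1/(-91)) - 1*15472 = (-3 + 1/(-91) - 6*4*(7 + 4)) - 1*15472 = (-3 - 1/91 - 24*11) - 15472 = (-3 - 1/91 - 1*264) - 15472 = (-3 - 1/91 - 264) - 15472 = -24298/91 - 15472 = -1432250/91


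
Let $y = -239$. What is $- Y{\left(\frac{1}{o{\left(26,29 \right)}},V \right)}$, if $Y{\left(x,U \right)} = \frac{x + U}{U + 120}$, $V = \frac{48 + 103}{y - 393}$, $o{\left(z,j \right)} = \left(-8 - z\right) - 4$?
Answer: $\frac{3185}{1438091} \approx 0.0022147$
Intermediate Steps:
$o{\left(z,j \right)} = -12 - z$ ($o{\left(z,j \right)} = \left(-8 - z\right) - 4 = -12 - z$)
$V = - \frac{151}{632}$ ($V = \frac{48 + 103}{-239 - 393} = \frac{151}{-632} = 151 \left(- \frac{1}{632}\right) = - \frac{151}{632} \approx -0.23892$)
$Y{\left(x,U \right)} = \frac{U + x}{120 + U}$
$- Y{\left(\frac{1}{o{\left(26,29 \right)}},V \right)} = - \frac{- \frac{151}{632} + \frac{1}{-12 - 26}}{120 - \frac{151}{632}} = - \frac{- \frac{151}{632} + \frac{1}{-12 - 26}}{\frac{75689}{632}} = - \frac{632 \left(- \frac{151}{632} + \frac{1}{-38}\right)}{75689} = - \frac{632 \left(- \frac{151}{632} - \frac{1}{38}\right)}{75689} = - \frac{632 \left(-3185\right)}{75689 \cdot 12008} = \left(-1\right) \left(- \frac{3185}{1438091}\right) = \frac{3185}{1438091}$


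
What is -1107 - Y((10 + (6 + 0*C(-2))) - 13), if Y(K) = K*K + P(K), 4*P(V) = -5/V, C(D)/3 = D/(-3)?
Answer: -13387/12 ≈ -1115.6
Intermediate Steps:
C(D) = -D (C(D) = 3*(D/(-3)) = 3*(D*(-1/3)) = 3*(-D/3) = -D)
P(V) = -5/(4*V) (P(V) = (-5/V)/4 = -5/(4*V))
Y(K) = K**2 - 5/(4*K) (Y(K) = K*K - 5/(4*K) = K**2 - 5/(4*K))
-1107 - Y((10 + (6 + 0*C(-2))) - 13) = -1107 - (-5/4 + ((10 + (6 + 0*(-1*(-2)))) - 13)**3)/((10 + (6 + 0*(-1*(-2)))) - 13) = -1107 - (-5/4 + ((10 + (6 + 0*2)) - 13)**3)/((10 + (6 + 0*2)) - 13) = -1107 - (-5/4 + ((10 + (6 + 0)) - 13)**3)/((10 + (6 + 0)) - 13) = -1107 - (-5/4 + ((10 + 6) - 13)**3)/((10 + 6) - 13) = -1107 - (-5/4 + (16 - 13)**3)/(16 - 13) = -1107 - (-5/4 + 3**3)/3 = -1107 - (-5/4 + 27)/3 = -1107 - 103/(3*4) = -1107 - 1*103/12 = -1107 - 103/12 = -13387/12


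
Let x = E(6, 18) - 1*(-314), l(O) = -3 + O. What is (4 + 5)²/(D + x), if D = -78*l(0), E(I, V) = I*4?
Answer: 81/572 ≈ 0.14161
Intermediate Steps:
E(I, V) = 4*I
x = 338 (x = 4*6 - 1*(-314) = 24 + 314 = 338)
D = 234 (D = -78*(-3 + 0) = -78*(-3) = 234)
(4 + 5)²/(D + x) = (4 + 5)²/(234 + 338) = 9²/572 = (1/572)*81 = 81/572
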